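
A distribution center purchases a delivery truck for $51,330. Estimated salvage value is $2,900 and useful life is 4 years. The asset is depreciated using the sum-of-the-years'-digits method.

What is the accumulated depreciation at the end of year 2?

Depreciable base = $51,330 − $2,900 = $48,430.
Sum of the years' digits = 4+3+2+1 = 10.
Year 1: $48,430 × 4/10 = $19,372. Book value $31,958.
Year 2: $48,430 × 3/10 = $14,529. Book value $17,429.
Accumulated through year 2 = $51,330 − $17,429 = $33,901.

$33,901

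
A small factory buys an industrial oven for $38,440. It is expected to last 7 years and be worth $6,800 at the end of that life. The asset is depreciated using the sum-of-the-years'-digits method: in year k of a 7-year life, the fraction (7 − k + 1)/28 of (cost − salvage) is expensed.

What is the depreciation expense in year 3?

Depreciable base = $38,440 − $6,800 = $31,640.
Sum of the years' digits = 7+6+5+4+3+2+1 = 28.
Year 1: $31,640 × 7/28 = $7,910. Book value $30,530.
Year 2: $31,640 × 6/28 = $6,780. Book value $23,750.
Year 3: $31,640 × 5/28 = $5,650. Book value $18,100.

$5,650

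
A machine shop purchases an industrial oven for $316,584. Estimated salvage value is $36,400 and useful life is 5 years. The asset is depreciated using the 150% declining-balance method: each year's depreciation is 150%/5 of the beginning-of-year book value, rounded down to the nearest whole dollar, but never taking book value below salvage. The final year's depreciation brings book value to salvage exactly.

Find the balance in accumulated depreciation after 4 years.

$240,571

Depreciable base = $316,584 − $36,400 = $280,184.
Year 1: ⌊$316,584 × 150%/5⌋ = $94,975. Book value $221,609.
Year 2: ⌊$221,609 × 150%/5⌋ = $66,482. Book value $155,127.
Year 3: ⌊$155,127 × 150%/5⌋ = $46,538. Book value $108,589.
Year 4: ⌊$108,589 × 150%/5⌋ = $32,576. Book value $76,013.
Accumulated through year 4 = $316,584 − $76,013 = $240,571.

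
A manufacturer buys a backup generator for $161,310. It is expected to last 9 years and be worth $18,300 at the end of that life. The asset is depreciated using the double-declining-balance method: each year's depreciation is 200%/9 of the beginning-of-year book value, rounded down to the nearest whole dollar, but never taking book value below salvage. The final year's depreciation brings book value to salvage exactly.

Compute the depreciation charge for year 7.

Depreciable base = $161,310 − $18,300 = $143,010.
Year 1: ⌊$161,310 × 200%/9⌋ = $35,846. Book value $125,464.
Year 2: ⌊$125,464 × 200%/9⌋ = $27,880. Book value $97,584.
Year 3: ⌊$97,584 × 200%/9⌋ = $21,685. Book value $75,899.
Year 4: ⌊$75,899 × 200%/9⌋ = $16,866. Book value $59,033.
Year 5: ⌊$59,033 × 200%/9⌋ = $13,118. Book value $45,915.
Year 6: ⌊$45,915 × 200%/9⌋ = $10,203. Book value $35,712.
Year 7: ⌊$35,712 × 200%/9⌋ = $7,936. Book value $27,776.

$7,936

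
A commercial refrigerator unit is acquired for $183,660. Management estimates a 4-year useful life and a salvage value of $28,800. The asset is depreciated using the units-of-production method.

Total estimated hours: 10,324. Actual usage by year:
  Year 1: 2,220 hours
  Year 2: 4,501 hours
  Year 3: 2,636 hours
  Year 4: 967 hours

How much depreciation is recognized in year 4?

Depreciable base = $183,660 − $28,800 = $154,860.
Rate = $154,860 / 10,324 hours = $15 per hour.
Year 1: 2,220 × $15 = $33,300. Book value $150,360.
Year 2: 4,501 × $15 = $67,515. Book value $82,845.
Year 3: 2,636 × $15 = $39,540. Book value $43,305.
Year 4: 967 × $15 = $14,505. Book value $28,800.

$14,505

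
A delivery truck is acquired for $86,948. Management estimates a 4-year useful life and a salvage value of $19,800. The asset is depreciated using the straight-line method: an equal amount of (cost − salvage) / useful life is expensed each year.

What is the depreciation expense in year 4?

$16,787

Depreciable base = $86,948 − $19,800 = $67,148.
Annual expense = $67,148 / 4 = $16,787.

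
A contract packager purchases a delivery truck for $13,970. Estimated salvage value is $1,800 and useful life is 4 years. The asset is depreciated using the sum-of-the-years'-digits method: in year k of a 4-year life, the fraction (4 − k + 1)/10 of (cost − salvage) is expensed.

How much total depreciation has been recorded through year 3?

$10,953

Depreciable base = $13,970 − $1,800 = $12,170.
Sum of the years' digits = 4+3+2+1 = 10.
Year 1: $12,170 × 4/10 = $4,868. Book value $9,102.
Year 2: $12,170 × 3/10 = $3,651. Book value $5,451.
Year 3: $12,170 × 2/10 = $2,434. Book value $3,017.
Accumulated through year 3 = $13,970 − $3,017 = $10,953.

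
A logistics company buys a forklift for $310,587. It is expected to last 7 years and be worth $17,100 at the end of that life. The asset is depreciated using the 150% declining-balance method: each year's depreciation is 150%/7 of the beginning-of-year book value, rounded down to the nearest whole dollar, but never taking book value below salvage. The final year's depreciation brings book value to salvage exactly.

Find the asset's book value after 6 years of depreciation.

$73,077

Depreciable base = $310,587 − $17,100 = $293,487.
Year 1: ⌊$310,587 × 150%/7⌋ = $66,554. Book value $244,033.
Year 2: ⌊$244,033 × 150%/7⌋ = $52,292. Book value $191,741.
Year 3: ⌊$191,741 × 150%/7⌋ = $41,087. Book value $150,654.
Year 4: ⌊$150,654 × 150%/7⌋ = $32,283. Book value $118,371.
Year 5: ⌊$118,371 × 150%/7⌋ = $25,365. Book value $93,006.
Year 6: ⌊$93,006 × 150%/7⌋ = $19,929. Book value $73,077.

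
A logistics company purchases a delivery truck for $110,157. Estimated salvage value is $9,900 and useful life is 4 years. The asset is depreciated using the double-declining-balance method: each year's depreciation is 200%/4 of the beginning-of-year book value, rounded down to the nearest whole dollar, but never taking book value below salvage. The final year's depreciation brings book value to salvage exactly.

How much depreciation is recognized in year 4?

Depreciable base = $110,157 − $9,900 = $100,257.
Year 1: ⌊$110,157 × 200%/4⌋ = $55,078. Book value $55,079.
Year 2: ⌊$55,079 × 200%/4⌋ = $27,539. Book value $27,540.
Year 3: ⌊$27,540 × 200%/4⌋ = $13,770. Book value $13,770.
Year 4 (final): $13,770 − $9,900 = $3,870. Book value $9,900.

$3,870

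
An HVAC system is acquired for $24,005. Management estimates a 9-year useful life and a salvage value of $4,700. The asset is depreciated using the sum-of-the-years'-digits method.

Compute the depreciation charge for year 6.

$1,716

Depreciable base = $24,005 − $4,700 = $19,305.
Sum of the years' digits = 9+8+7+6+5+4+3+2+1 = 45.
Year 1: $19,305 × 9/45 = $3,861. Book value $20,144.
Year 2: $19,305 × 8/45 = $3,432. Book value $16,712.
Year 3: $19,305 × 7/45 = $3,003. Book value $13,709.
Year 4: $19,305 × 6/45 = $2,574. Book value $11,135.
Year 5: $19,305 × 5/45 = $2,145. Book value $8,990.
Year 6: $19,305 × 4/45 = $1,716. Book value $7,274.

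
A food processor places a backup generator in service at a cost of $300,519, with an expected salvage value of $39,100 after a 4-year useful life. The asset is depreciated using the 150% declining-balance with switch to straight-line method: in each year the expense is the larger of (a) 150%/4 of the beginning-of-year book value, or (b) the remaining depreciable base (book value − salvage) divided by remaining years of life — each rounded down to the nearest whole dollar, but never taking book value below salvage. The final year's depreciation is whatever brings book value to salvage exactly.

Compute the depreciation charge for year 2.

Depreciable base = $300,519 − $39,100 = $261,419.
Year 1: DB = ⌊$300,519 × 150%/4⌋ = $112,694; SL = ⌊$261,419/4⌋ = $65,354 → take DB $112,694. Book value $187,825.
Year 2: DB = ⌊$187,825 × 150%/4⌋ = $70,434; SL = ⌊$148,725/3⌋ = $49,575 → take DB $70,434. Book value $117,391.

$70,434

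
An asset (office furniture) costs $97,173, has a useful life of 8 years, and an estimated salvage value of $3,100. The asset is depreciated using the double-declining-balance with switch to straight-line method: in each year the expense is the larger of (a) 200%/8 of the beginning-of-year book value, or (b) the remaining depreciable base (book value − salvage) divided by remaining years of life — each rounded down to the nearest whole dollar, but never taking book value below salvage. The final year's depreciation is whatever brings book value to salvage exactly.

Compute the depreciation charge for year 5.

$7,686

Depreciable base = $97,173 − $3,100 = $94,073.
Year 1: DB = ⌊$97,173 × 200%/8⌋ = $24,293; SL = ⌊$94,073/8⌋ = $11,759 → take DB $24,293. Book value $72,880.
Year 2: DB = ⌊$72,880 × 200%/8⌋ = $18,220; SL = ⌊$69,780/7⌋ = $9,968 → take DB $18,220. Book value $54,660.
Year 3: DB = ⌊$54,660 × 200%/8⌋ = $13,665; SL = ⌊$51,560/6⌋ = $8,593 → take DB $13,665. Book value $40,995.
Year 4: DB = ⌊$40,995 × 200%/8⌋ = $10,248; SL = ⌊$37,895/5⌋ = $7,579 → take DB $10,248. Book value $30,747.
Year 5: DB = ⌊$30,747 × 200%/8⌋ = $7,686; SL = ⌊$27,647/4⌋ = $6,911 → take DB $7,686. Book value $23,061.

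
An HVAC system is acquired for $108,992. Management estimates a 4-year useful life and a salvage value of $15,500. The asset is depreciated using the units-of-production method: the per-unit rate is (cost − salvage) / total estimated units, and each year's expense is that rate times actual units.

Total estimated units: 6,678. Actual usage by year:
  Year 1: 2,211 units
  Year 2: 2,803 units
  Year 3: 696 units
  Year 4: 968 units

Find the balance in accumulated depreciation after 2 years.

$70,196

Depreciable base = $108,992 − $15,500 = $93,492.
Rate = $93,492 / 6,678 units = $14 per unit.
Year 1: 2,211 × $14 = $30,954. Book value $78,038.
Year 2: 2,803 × $14 = $39,242. Book value $38,796.
Accumulated through year 2 = $108,992 − $38,796 = $70,196.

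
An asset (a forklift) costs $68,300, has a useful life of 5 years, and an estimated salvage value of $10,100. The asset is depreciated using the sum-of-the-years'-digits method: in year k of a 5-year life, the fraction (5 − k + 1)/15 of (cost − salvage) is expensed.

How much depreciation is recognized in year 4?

$7,760

Depreciable base = $68,300 − $10,100 = $58,200.
Sum of the years' digits = 5+4+3+2+1 = 15.
Year 1: $58,200 × 5/15 = $19,400. Book value $48,900.
Year 2: $58,200 × 4/15 = $15,520. Book value $33,380.
Year 3: $58,200 × 3/15 = $11,640. Book value $21,740.
Year 4: $58,200 × 2/15 = $7,760. Book value $13,980.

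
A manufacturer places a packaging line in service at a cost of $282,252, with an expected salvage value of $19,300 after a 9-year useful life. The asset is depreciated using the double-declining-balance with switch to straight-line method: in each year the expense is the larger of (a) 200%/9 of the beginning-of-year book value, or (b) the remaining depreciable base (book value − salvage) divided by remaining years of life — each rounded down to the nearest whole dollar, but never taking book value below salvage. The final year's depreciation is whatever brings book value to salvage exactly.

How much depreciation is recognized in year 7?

$14,395

Depreciable base = $282,252 − $19,300 = $262,952.
Year 1: DB = ⌊$282,252 × 200%/9⌋ = $62,722; SL = ⌊$262,952/9⌋ = $29,216 → take DB $62,722. Book value $219,530.
Year 2: DB = ⌊$219,530 × 200%/9⌋ = $48,784; SL = ⌊$200,230/8⌋ = $25,028 → take DB $48,784. Book value $170,746.
Year 3: DB = ⌊$170,746 × 200%/9⌋ = $37,943; SL = ⌊$151,446/7⌋ = $21,635 → take DB $37,943. Book value $132,803.
Year 4: DB = ⌊$132,803 × 200%/9⌋ = $29,511; SL = ⌊$113,503/6⌋ = $18,917 → take DB $29,511. Book value $103,292.
Year 5: DB = ⌊$103,292 × 200%/9⌋ = $22,953; SL = ⌊$83,992/5⌋ = $16,798 → take DB $22,953. Book value $80,339.
Year 6: DB = ⌊$80,339 × 200%/9⌋ = $17,853; SL = ⌊$61,039/4⌋ = $15,259 → take DB $17,853. Book value $62,486.
Year 7: DB = ⌊$62,486 × 200%/9⌋ = $13,885; SL = ⌊$43,186/3⌋ = $14,395 → take SL $14,395. Book value $48,091.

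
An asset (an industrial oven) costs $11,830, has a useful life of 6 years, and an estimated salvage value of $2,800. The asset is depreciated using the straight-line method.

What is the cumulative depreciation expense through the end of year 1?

Depreciable base = $11,830 − $2,800 = $9,030.
Annual expense = $9,030 / 6 = $1,505.
End of year 1: book value $10,325.
Accumulated through year 1 = $11,830 − $10,325 = $1,505.

$1,505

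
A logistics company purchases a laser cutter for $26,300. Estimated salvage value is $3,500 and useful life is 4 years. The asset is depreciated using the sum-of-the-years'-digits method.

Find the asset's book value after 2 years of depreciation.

Depreciable base = $26,300 − $3,500 = $22,800.
Sum of the years' digits = 4+3+2+1 = 10.
Year 1: $22,800 × 4/10 = $9,120. Book value $17,180.
Year 2: $22,800 × 3/10 = $6,840. Book value $10,340.

$10,340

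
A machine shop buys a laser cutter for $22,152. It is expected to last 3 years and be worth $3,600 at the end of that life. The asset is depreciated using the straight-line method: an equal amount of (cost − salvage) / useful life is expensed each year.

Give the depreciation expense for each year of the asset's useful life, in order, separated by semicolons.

$6,184; $6,184; $6,184

Depreciable base = $22,152 − $3,600 = $18,552.
Annual expense = $18,552 / 3 = $6,184.
End of year 1: book value $15,968.
End of year 2: book value $9,784.
End of year 3: book value $3,600.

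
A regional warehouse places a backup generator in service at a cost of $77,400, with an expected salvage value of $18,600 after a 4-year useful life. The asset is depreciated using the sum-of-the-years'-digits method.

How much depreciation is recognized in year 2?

Depreciable base = $77,400 − $18,600 = $58,800.
Sum of the years' digits = 4+3+2+1 = 10.
Year 1: $58,800 × 4/10 = $23,520. Book value $53,880.
Year 2: $58,800 × 3/10 = $17,640. Book value $36,240.

$17,640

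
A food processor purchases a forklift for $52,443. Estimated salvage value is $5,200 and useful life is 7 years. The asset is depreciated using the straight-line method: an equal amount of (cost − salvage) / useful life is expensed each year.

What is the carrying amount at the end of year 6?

Depreciable base = $52,443 − $5,200 = $47,243.
Annual expense = $47,243 / 7 = $6,749.
End of year 1: book value $45,694.
End of year 2: book value $38,945.
End of year 3: book value $32,196.
End of year 4: book value $25,447.
End of year 5: book value $18,698.
End of year 6: book value $11,949.

$11,949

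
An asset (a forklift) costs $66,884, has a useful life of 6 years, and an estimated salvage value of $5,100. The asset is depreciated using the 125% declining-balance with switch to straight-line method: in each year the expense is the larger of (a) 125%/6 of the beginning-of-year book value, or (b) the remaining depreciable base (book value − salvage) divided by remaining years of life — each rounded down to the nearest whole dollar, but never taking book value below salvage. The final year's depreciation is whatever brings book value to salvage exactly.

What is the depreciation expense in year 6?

$9,205

Depreciable base = $66,884 − $5,100 = $61,784.
Year 1: DB = ⌊$66,884 × 125%/6⌋ = $13,934; SL = ⌊$61,784/6⌋ = $10,297 → take DB $13,934. Book value $52,950.
Year 2: DB = ⌊$52,950 × 125%/6⌋ = $11,031; SL = ⌊$47,850/5⌋ = $9,570 → take DB $11,031. Book value $41,919.
Year 3: DB = ⌊$41,919 × 125%/6⌋ = $8,733; SL = ⌊$36,819/4⌋ = $9,204 → take SL $9,204. Book value $32,715.
Year 4: DB = ⌊$32,715 × 125%/6⌋ = $6,815; SL = ⌊$27,615/3⌋ = $9,205 → take SL $9,205. Book value $23,510.
Year 5: DB = ⌊$23,510 × 125%/6⌋ = $4,897; SL = ⌊$18,410/2⌋ = $9,205 → take SL $9,205. Book value $14,305.
Year 6 (final): $14,305 − $5,100 = $9,205. Book value $5,100.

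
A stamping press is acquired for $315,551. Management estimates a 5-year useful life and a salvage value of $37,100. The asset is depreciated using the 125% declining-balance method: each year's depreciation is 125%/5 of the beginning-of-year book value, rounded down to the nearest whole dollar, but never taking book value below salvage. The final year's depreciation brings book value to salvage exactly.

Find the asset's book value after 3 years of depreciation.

$133,124

Depreciable base = $315,551 − $37,100 = $278,451.
Year 1: ⌊$315,551 × 125%/5⌋ = $78,887. Book value $236,664.
Year 2: ⌊$236,664 × 125%/5⌋ = $59,166. Book value $177,498.
Year 3: ⌊$177,498 × 125%/5⌋ = $44,374. Book value $133,124.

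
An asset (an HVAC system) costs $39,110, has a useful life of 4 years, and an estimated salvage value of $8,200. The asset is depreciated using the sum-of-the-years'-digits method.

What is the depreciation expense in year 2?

$9,273

Depreciable base = $39,110 − $8,200 = $30,910.
Sum of the years' digits = 4+3+2+1 = 10.
Year 1: $30,910 × 4/10 = $12,364. Book value $26,746.
Year 2: $30,910 × 3/10 = $9,273. Book value $17,473.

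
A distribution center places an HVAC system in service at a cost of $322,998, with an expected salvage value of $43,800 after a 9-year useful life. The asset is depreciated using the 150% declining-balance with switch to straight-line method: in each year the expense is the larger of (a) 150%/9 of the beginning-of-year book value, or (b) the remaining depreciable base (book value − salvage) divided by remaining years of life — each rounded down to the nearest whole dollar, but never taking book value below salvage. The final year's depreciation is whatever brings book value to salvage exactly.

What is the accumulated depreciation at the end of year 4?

Depreciable base = $322,998 − $43,800 = $279,198.
Year 1: DB = ⌊$322,998 × 150%/9⌋ = $53,833; SL = ⌊$279,198/9⌋ = $31,022 → take DB $53,833. Book value $269,165.
Year 2: DB = ⌊$269,165 × 150%/9⌋ = $44,860; SL = ⌊$225,365/8⌋ = $28,170 → take DB $44,860. Book value $224,305.
Year 3: DB = ⌊$224,305 × 150%/9⌋ = $37,384; SL = ⌊$180,505/7⌋ = $25,786 → take DB $37,384. Book value $186,921.
Year 4: DB = ⌊$186,921 × 150%/9⌋ = $31,153; SL = ⌊$143,121/6⌋ = $23,853 → take DB $31,153. Book value $155,768.
Accumulated through year 4 = $322,998 − $155,768 = $167,230.

$167,230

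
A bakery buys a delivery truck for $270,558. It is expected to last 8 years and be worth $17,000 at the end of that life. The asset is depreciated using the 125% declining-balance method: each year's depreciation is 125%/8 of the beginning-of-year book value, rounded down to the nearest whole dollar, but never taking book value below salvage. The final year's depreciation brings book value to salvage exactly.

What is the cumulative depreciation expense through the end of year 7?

Depreciable base = $270,558 − $17,000 = $253,558.
Year 1: ⌊$270,558 × 125%/8⌋ = $42,274. Book value $228,284.
Year 2: ⌊$228,284 × 125%/8⌋ = $35,669. Book value $192,615.
Year 3: ⌊$192,615 × 125%/8⌋ = $30,096. Book value $162,519.
Year 4: ⌊$162,519 × 125%/8⌋ = $25,393. Book value $137,126.
Year 5: ⌊$137,126 × 125%/8⌋ = $21,425. Book value $115,701.
Year 6: ⌊$115,701 × 125%/8⌋ = $18,078. Book value $97,623.
Year 7: ⌊$97,623 × 125%/8⌋ = $15,253. Book value $82,370.
Accumulated through year 7 = $270,558 − $82,370 = $188,188.

$188,188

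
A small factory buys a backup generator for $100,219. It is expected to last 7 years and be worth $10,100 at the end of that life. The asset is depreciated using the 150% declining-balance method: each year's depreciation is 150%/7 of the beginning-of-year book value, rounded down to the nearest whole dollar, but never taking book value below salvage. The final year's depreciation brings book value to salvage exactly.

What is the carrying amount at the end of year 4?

Depreciable base = $100,219 − $10,100 = $90,119.
Year 1: ⌊$100,219 × 150%/7⌋ = $21,475. Book value $78,744.
Year 2: ⌊$78,744 × 150%/7⌋ = $16,873. Book value $61,871.
Year 3: ⌊$61,871 × 150%/7⌋ = $13,258. Book value $48,613.
Year 4: ⌊$48,613 × 150%/7⌋ = $10,417. Book value $38,196.

$38,196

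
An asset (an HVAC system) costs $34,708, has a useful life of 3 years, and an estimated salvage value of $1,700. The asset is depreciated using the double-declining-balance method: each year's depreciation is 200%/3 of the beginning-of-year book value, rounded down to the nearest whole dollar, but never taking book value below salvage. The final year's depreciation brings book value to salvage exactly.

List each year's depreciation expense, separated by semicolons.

Depreciable base = $34,708 − $1,700 = $33,008.
Year 1: ⌊$34,708 × 200%/3⌋ = $23,138. Book value $11,570.
Year 2: ⌊$11,570 × 200%/3⌋ = $7,713. Book value $3,857.
Year 3 (final): $3,857 − $1,700 = $2,157. Book value $1,700.

$23,138; $7,713; $2,157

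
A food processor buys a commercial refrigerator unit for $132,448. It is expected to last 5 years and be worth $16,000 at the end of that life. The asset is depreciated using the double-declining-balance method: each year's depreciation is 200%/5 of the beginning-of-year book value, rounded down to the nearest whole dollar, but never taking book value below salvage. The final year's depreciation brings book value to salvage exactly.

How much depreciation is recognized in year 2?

Depreciable base = $132,448 − $16,000 = $116,448.
Year 1: ⌊$132,448 × 200%/5⌋ = $52,979. Book value $79,469.
Year 2: ⌊$79,469 × 200%/5⌋ = $31,787. Book value $47,682.

$31,787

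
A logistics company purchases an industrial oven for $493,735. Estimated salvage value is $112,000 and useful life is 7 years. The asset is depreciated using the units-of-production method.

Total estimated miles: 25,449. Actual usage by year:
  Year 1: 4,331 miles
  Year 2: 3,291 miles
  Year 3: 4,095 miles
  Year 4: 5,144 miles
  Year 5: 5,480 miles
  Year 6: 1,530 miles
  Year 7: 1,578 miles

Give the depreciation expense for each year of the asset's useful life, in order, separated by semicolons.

$64,965; $49,365; $61,425; $77,160; $82,200; $22,950; $23,670

Depreciable base = $493,735 − $112,000 = $381,735.
Rate = $381,735 / 25,449 miles = $15 per mile.
Year 1: 4,331 × $15 = $64,965. Book value $428,770.
Year 2: 3,291 × $15 = $49,365. Book value $379,405.
Year 3: 4,095 × $15 = $61,425. Book value $317,980.
Year 4: 5,144 × $15 = $77,160. Book value $240,820.
Year 5: 5,480 × $15 = $82,200. Book value $158,620.
Year 6: 1,530 × $15 = $22,950. Book value $135,670.
Year 7: 1,578 × $15 = $23,670. Book value $112,000.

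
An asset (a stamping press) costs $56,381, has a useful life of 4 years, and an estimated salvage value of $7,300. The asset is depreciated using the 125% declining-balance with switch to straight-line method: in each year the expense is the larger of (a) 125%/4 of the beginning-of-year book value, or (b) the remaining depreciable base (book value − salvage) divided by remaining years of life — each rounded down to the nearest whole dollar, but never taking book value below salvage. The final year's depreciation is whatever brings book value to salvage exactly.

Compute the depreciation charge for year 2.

$12,113

Depreciable base = $56,381 − $7,300 = $49,081.
Year 1: DB = ⌊$56,381 × 125%/4⌋ = $17,619; SL = ⌊$49,081/4⌋ = $12,270 → take DB $17,619. Book value $38,762.
Year 2: DB = ⌊$38,762 × 125%/4⌋ = $12,113; SL = ⌊$31,462/3⌋ = $10,487 → take DB $12,113. Book value $26,649.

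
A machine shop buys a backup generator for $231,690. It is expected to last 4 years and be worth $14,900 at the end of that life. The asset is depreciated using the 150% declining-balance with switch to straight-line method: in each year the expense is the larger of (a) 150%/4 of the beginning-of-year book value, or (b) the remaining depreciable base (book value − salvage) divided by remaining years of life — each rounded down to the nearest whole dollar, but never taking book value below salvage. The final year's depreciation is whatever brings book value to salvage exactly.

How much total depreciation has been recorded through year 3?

Depreciable base = $231,690 − $14,900 = $216,790.
Year 1: DB = ⌊$231,690 × 150%/4⌋ = $86,883; SL = ⌊$216,790/4⌋ = $54,197 → take DB $86,883. Book value $144,807.
Year 2: DB = ⌊$144,807 × 150%/4⌋ = $54,302; SL = ⌊$129,907/3⌋ = $43,302 → take DB $54,302. Book value $90,505.
Year 3: DB = ⌊$90,505 × 150%/4⌋ = $33,939; SL = ⌊$75,605/2⌋ = $37,802 → take SL $37,802. Book value $52,703.
Accumulated through year 3 = $231,690 − $52,703 = $178,987.

$178,987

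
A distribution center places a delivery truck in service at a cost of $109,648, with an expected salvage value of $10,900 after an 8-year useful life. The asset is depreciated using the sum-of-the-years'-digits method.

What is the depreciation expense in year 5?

$10,972

Depreciable base = $109,648 − $10,900 = $98,748.
Sum of the years' digits = 8+7+6+5+4+3+2+1 = 36.
Year 1: $98,748 × 8/36 = $21,944. Book value $87,704.
Year 2: $98,748 × 7/36 = $19,201. Book value $68,503.
Year 3: $98,748 × 6/36 = $16,458. Book value $52,045.
Year 4: $98,748 × 5/36 = $13,715. Book value $38,330.
Year 5: $98,748 × 4/36 = $10,972. Book value $27,358.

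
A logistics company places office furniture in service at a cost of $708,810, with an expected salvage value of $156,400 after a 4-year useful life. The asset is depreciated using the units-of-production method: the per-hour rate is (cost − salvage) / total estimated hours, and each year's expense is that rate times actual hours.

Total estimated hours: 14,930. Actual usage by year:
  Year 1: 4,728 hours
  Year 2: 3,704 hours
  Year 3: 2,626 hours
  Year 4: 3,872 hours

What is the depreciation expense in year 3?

Depreciable base = $708,810 − $156,400 = $552,410.
Rate = $552,410 / 14,930 hours = $37 per hour.
Year 1: 4,728 × $37 = $174,936. Book value $533,874.
Year 2: 3,704 × $37 = $137,048. Book value $396,826.
Year 3: 2,626 × $37 = $97,162. Book value $299,664.

$97,162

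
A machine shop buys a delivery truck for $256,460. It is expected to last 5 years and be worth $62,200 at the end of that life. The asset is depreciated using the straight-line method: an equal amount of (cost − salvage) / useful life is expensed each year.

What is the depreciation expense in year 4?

$38,852

Depreciable base = $256,460 − $62,200 = $194,260.
Annual expense = $194,260 / 5 = $38,852.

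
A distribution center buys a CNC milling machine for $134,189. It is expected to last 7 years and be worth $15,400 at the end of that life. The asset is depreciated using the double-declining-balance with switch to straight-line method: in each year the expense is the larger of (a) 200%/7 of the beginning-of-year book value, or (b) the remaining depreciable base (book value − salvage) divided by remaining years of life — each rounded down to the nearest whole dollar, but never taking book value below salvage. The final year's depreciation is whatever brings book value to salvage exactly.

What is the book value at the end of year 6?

$17,823

Depreciable base = $134,189 − $15,400 = $118,789.
Year 1: DB = ⌊$134,189 × 200%/7⌋ = $38,339; SL = ⌊$118,789/7⌋ = $16,969 → take DB $38,339. Book value $95,850.
Year 2: DB = ⌊$95,850 × 200%/7⌋ = $27,385; SL = ⌊$80,450/6⌋ = $13,408 → take DB $27,385. Book value $68,465.
Year 3: DB = ⌊$68,465 × 200%/7⌋ = $19,561; SL = ⌊$53,065/5⌋ = $10,613 → take DB $19,561. Book value $48,904.
Year 4: DB = ⌊$48,904 × 200%/7⌋ = $13,972; SL = ⌊$33,504/4⌋ = $8,376 → take DB $13,972. Book value $34,932.
Year 5: DB = ⌊$34,932 × 200%/7⌋ = $9,980; SL = ⌊$19,532/3⌋ = $6,510 → take DB $9,980. Book value $24,952.
Year 6: DB = ⌊$24,952 × 200%/7⌋ = $7,129; SL = ⌊$9,552/2⌋ = $4,776 → take DB $7,129. Book value $17,823.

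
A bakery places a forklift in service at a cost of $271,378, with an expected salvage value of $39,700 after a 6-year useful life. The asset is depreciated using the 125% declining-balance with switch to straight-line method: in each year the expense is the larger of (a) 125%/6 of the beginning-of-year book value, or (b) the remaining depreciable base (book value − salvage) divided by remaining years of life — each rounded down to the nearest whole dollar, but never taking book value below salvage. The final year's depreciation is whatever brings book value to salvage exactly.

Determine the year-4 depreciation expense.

$31,650

Depreciable base = $271,378 − $39,700 = $231,678.
Year 1: DB = ⌊$271,378 × 125%/6⌋ = $56,537; SL = ⌊$231,678/6⌋ = $38,613 → take DB $56,537. Book value $214,841.
Year 2: DB = ⌊$214,841 × 125%/6⌋ = $44,758; SL = ⌊$175,141/5⌋ = $35,028 → take DB $44,758. Book value $170,083.
Year 3: DB = ⌊$170,083 × 125%/6⌋ = $35,433; SL = ⌊$130,383/4⌋ = $32,595 → take DB $35,433. Book value $134,650.
Year 4: DB = ⌊$134,650 × 125%/6⌋ = $28,052; SL = ⌊$94,950/3⌋ = $31,650 → take SL $31,650. Book value $103,000.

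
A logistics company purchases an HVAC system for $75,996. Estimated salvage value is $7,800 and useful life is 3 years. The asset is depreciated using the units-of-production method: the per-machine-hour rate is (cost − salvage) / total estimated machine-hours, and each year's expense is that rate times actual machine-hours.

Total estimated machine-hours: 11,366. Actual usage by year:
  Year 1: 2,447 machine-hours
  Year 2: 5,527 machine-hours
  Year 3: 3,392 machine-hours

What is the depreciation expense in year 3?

Depreciable base = $75,996 − $7,800 = $68,196.
Rate = $68,196 / 11,366 machine-hours = $6 per machine-hour.
Year 1: 2,447 × $6 = $14,682. Book value $61,314.
Year 2: 5,527 × $6 = $33,162. Book value $28,152.
Year 3: 3,392 × $6 = $20,352. Book value $7,800.

$20,352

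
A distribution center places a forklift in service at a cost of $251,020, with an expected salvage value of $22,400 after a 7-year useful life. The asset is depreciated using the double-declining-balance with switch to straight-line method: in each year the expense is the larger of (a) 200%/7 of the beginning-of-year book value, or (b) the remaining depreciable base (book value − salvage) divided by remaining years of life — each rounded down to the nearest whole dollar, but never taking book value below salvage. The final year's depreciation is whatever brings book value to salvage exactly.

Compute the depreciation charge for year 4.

Depreciable base = $251,020 − $22,400 = $228,620.
Year 1: DB = ⌊$251,020 × 200%/7⌋ = $71,720; SL = ⌊$228,620/7⌋ = $32,660 → take DB $71,720. Book value $179,300.
Year 2: DB = ⌊$179,300 × 200%/7⌋ = $51,228; SL = ⌊$156,900/6⌋ = $26,150 → take DB $51,228. Book value $128,072.
Year 3: DB = ⌊$128,072 × 200%/7⌋ = $36,592; SL = ⌊$105,672/5⌋ = $21,134 → take DB $36,592. Book value $91,480.
Year 4: DB = ⌊$91,480 × 200%/7⌋ = $26,137; SL = ⌊$69,080/4⌋ = $17,270 → take DB $26,137. Book value $65,343.

$26,137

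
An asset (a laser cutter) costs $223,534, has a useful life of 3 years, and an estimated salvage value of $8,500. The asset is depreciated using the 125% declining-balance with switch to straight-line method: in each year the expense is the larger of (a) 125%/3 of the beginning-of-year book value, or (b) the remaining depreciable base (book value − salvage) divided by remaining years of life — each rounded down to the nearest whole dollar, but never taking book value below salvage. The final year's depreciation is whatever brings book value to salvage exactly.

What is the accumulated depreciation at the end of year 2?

$154,086

Depreciable base = $223,534 − $8,500 = $215,034.
Year 1: DB = ⌊$223,534 × 125%/3⌋ = $93,139; SL = ⌊$215,034/3⌋ = $71,678 → take DB $93,139. Book value $130,395.
Year 2: DB = ⌊$130,395 × 125%/3⌋ = $54,331; SL = ⌊$121,895/2⌋ = $60,947 → take SL $60,947. Book value $69,448.
Accumulated through year 2 = $223,534 − $69,448 = $154,086.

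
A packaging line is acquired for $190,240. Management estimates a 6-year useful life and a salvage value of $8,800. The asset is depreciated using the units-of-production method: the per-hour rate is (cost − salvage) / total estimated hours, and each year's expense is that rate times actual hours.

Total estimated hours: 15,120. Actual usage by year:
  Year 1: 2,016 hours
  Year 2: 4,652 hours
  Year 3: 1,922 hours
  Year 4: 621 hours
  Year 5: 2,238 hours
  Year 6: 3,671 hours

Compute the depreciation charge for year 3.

Depreciable base = $190,240 − $8,800 = $181,440.
Rate = $181,440 / 15,120 hours = $12 per hour.
Year 1: 2,016 × $12 = $24,192. Book value $166,048.
Year 2: 4,652 × $12 = $55,824. Book value $110,224.
Year 3: 1,922 × $12 = $23,064. Book value $87,160.

$23,064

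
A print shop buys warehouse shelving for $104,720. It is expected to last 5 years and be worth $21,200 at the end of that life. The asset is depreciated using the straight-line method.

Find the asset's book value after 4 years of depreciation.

$37,904

Depreciable base = $104,720 − $21,200 = $83,520.
Annual expense = $83,520 / 5 = $16,704.
End of year 1: book value $88,016.
End of year 2: book value $71,312.
End of year 3: book value $54,608.
End of year 4: book value $37,904.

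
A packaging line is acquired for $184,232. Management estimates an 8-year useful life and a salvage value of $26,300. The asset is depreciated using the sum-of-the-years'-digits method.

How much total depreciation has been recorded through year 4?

$114,062

Depreciable base = $184,232 − $26,300 = $157,932.
Sum of the years' digits = 8+7+6+5+4+3+2+1 = 36.
Year 1: $157,932 × 8/36 = $35,096. Book value $149,136.
Year 2: $157,932 × 7/36 = $30,709. Book value $118,427.
Year 3: $157,932 × 6/36 = $26,322. Book value $92,105.
Year 4: $157,932 × 5/36 = $21,935. Book value $70,170.
Accumulated through year 4 = $184,232 − $70,170 = $114,062.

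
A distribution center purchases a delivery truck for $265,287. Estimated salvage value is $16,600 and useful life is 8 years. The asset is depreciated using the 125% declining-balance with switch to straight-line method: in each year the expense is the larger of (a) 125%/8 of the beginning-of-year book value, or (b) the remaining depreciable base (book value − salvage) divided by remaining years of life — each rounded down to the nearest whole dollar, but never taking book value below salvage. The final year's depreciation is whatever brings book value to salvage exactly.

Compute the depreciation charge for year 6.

Depreciable base = $265,287 − $16,600 = $248,687.
Year 1: DB = ⌊$265,287 × 125%/8⌋ = $41,451; SL = ⌊$248,687/8⌋ = $31,085 → take DB $41,451. Book value $223,836.
Year 2: DB = ⌊$223,836 × 125%/8⌋ = $34,974; SL = ⌊$207,236/7⌋ = $29,605 → take DB $34,974. Book value $188,862.
Year 3: DB = ⌊$188,862 × 125%/8⌋ = $29,509; SL = ⌊$172,262/6⌋ = $28,710 → take DB $29,509. Book value $159,353.
Year 4: DB = ⌊$159,353 × 125%/8⌋ = $24,898; SL = ⌊$142,753/5⌋ = $28,550 → take SL $28,550. Book value $130,803.
Year 5: DB = ⌊$130,803 × 125%/8⌋ = $20,437; SL = ⌊$114,203/4⌋ = $28,550 → take SL $28,550. Book value $102,253.
Year 6: DB = ⌊$102,253 × 125%/8⌋ = $15,977; SL = ⌊$85,653/3⌋ = $28,551 → take SL $28,551. Book value $73,702.

$28,551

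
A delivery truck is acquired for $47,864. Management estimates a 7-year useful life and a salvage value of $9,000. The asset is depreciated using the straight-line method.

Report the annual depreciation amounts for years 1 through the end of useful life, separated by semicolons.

Depreciable base = $47,864 − $9,000 = $38,864.
Annual expense = $38,864 / 7 = $5,552.
End of year 1: book value $42,312.
End of year 2: book value $36,760.
End of year 3: book value $31,208.
End of year 4: book value $25,656.
End of year 5: book value $20,104.
End of year 6: book value $14,552.
End of year 7: book value $9,000.

$5,552; $5,552; $5,552; $5,552; $5,552; $5,552; $5,552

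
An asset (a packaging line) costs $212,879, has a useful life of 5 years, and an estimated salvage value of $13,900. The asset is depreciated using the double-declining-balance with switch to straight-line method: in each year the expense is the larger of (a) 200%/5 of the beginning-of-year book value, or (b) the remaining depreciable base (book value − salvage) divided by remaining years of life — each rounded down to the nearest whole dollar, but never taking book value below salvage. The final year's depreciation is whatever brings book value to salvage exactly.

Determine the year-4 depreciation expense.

Depreciable base = $212,879 − $13,900 = $198,979.
Year 1: DB = ⌊$212,879 × 200%/5⌋ = $85,151; SL = ⌊$198,979/5⌋ = $39,795 → take DB $85,151. Book value $127,728.
Year 2: DB = ⌊$127,728 × 200%/5⌋ = $51,091; SL = ⌊$113,828/4⌋ = $28,457 → take DB $51,091. Book value $76,637.
Year 3: DB = ⌊$76,637 × 200%/5⌋ = $30,654; SL = ⌊$62,737/3⌋ = $20,912 → take DB $30,654. Book value $45,983.
Year 4: DB = ⌊$45,983 × 200%/5⌋ = $18,393; SL = ⌊$32,083/2⌋ = $16,041 → take DB $18,393. Book value $27,590.

$18,393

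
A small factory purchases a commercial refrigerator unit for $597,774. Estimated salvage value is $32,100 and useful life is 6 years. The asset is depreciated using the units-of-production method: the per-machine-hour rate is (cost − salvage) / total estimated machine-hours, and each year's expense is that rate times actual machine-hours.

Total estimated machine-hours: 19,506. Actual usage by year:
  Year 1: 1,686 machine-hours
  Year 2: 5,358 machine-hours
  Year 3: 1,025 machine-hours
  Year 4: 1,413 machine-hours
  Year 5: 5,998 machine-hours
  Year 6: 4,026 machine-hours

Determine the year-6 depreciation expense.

Depreciable base = $597,774 − $32,100 = $565,674.
Rate = $565,674 / 19,506 machine-hours = $29 per machine-hour.
Year 1: 1,686 × $29 = $48,894. Book value $548,880.
Year 2: 5,358 × $29 = $155,382. Book value $393,498.
Year 3: 1,025 × $29 = $29,725. Book value $363,773.
Year 4: 1,413 × $29 = $40,977. Book value $322,796.
Year 5: 5,998 × $29 = $173,942. Book value $148,854.
Year 6: 4,026 × $29 = $116,754. Book value $32,100.

$116,754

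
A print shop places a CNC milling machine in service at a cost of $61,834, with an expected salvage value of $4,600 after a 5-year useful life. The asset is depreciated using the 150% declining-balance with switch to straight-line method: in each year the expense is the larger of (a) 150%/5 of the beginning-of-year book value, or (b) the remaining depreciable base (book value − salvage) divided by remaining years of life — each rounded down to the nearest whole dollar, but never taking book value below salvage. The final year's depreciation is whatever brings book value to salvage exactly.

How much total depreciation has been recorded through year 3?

$40,624

Depreciable base = $61,834 − $4,600 = $57,234.
Year 1: DB = ⌊$61,834 × 150%/5⌋ = $18,550; SL = ⌊$57,234/5⌋ = $11,446 → take DB $18,550. Book value $43,284.
Year 2: DB = ⌊$43,284 × 150%/5⌋ = $12,985; SL = ⌊$38,684/4⌋ = $9,671 → take DB $12,985. Book value $30,299.
Year 3: DB = ⌊$30,299 × 150%/5⌋ = $9,089; SL = ⌊$25,699/3⌋ = $8,566 → take DB $9,089. Book value $21,210.
Accumulated through year 3 = $61,834 − $21,210 = $40,624.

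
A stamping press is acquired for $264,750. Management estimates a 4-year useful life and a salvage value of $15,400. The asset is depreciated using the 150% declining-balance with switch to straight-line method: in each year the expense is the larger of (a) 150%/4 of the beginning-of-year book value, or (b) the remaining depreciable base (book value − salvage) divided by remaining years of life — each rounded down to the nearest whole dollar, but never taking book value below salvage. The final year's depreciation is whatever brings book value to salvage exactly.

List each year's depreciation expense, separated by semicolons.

$99,281; $62,050; $44,009; $44,010

Depreciable base = $264,750 − $15,400 = $249,350.
Year 1: DB = ⌊$264,750 × 150%/4⌋ = $99,281; SL = ⌊$249,350/4⌋ = $62,337 → take DB $99,281. Book value $165,469.
Year 2: DB = ⌊$165,469 × 150%/4⌋ = $62,050; SL = ⌊$150,069/3⌋ = $50,023 → take DB $62,050. Book value $103,419.
Year 3: DB = ⌊$103,419 × 150%/4⌋ = $38,782; SL = ⌊$88,019/2⌋ = $44,009 → take SL $44,009. Book value $59,410.
Year 4 (final): $59,410 − $15,400 = $44,010. Book value $15,400.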